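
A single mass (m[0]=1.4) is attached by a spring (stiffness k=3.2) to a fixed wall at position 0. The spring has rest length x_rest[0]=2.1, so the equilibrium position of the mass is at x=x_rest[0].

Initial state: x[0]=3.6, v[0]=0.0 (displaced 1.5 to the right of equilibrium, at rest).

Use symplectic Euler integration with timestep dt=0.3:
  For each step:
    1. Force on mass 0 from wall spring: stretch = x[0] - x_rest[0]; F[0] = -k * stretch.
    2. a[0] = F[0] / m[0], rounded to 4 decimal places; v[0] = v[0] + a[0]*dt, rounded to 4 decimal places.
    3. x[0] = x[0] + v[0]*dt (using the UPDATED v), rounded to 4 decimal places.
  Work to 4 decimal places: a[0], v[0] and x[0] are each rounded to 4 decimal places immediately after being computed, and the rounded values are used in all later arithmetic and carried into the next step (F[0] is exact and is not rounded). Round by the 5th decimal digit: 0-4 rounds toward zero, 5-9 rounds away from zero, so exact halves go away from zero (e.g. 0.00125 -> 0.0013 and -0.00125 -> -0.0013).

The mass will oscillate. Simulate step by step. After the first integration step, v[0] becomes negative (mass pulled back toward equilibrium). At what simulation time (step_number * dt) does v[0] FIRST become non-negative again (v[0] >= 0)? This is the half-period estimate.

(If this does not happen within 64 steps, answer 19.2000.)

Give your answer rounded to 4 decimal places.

Answer: 2.1000

Derivation:
Step 0: x=[3.6000] v=[0.0000]
Step 1: x=[3.2914] v=[-1.0286]
Step 2: x=[2.7377] v=[-1.8456]
Step 3: x=[2.0528] v=[-2.2829]
Step 4: x=[1.3777] v=[-2.2505]
Step 5: x=[0.8511] v=[-1.7552]
Step 6: x=[0.5815] v=[-0.8988]
Step 7: x=[0.6243] v=[0.1425]
First v>=0 after going negative at step 7, time=2.1000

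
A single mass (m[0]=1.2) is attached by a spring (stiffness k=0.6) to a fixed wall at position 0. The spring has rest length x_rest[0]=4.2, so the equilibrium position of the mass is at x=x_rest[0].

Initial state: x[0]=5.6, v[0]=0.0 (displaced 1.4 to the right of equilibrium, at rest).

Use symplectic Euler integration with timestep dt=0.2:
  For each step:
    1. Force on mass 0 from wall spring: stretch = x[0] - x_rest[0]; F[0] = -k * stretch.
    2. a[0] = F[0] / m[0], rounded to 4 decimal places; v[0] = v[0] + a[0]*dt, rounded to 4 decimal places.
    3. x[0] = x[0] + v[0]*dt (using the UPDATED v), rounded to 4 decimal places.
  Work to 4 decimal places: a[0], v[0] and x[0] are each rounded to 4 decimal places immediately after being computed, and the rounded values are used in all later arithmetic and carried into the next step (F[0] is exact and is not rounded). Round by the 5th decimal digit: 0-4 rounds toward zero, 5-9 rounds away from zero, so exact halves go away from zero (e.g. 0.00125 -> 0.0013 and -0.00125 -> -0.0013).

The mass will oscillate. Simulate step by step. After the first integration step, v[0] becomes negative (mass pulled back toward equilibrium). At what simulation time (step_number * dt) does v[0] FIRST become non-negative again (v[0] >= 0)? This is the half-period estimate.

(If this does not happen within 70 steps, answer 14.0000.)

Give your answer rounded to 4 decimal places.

Answer: 4.6000

Derivation:
Step 0: x=[5.6000] v=[0.0000]
Step 1: x=[5.5720] v=[-0.1400]
Step 2: x=[5.5166] v=[-0.2772]
Step 3: x=[5.4348] v=[-0.4089]
Step 4: x=[5.3283] v=[-0.5324]
Step 5: x=[5.1993] v=[-0.6452]
Step 6: x=[5.0503] v=[-0.7451]
Step 7: x=[4.8843] v=[-0.8301]
Step 8: x=[4.7046] v=[-0.8985]
Step 9: x=[4.5148] v=[-0.9490]
Step 10: x=[4.3187] v=[-0.9805]
Step 11: x=[4.1202] v=[-0.9924]
Step 12: x=[3.9233] v=[-0.9844]
Step 13: x=[3.7320] v=[-0.9567]
Step 14: x=[3.5500] v=[-0.9099]
Step 15: x=[3.3810] v=[-0.8449]
Step 16: x=[3.2284] v=[-0.7630]
Step 17: x=[3.0952] v=[-0.6658]
Step 18: x=[2.9841] v=[-0.5553]
Step 19: x=[2.8974] v=[-0.4337]
Step 20: x=[2.8367] v=[-0.3034]
Step 21: x=[2.8033] v=[-0.1671]
Step 22: x=[2.7978] v=[-0.0274]
Step 23: x=[2.8204] v=[0.1128]
First v>=0 after going negative at step 23, time=4.6000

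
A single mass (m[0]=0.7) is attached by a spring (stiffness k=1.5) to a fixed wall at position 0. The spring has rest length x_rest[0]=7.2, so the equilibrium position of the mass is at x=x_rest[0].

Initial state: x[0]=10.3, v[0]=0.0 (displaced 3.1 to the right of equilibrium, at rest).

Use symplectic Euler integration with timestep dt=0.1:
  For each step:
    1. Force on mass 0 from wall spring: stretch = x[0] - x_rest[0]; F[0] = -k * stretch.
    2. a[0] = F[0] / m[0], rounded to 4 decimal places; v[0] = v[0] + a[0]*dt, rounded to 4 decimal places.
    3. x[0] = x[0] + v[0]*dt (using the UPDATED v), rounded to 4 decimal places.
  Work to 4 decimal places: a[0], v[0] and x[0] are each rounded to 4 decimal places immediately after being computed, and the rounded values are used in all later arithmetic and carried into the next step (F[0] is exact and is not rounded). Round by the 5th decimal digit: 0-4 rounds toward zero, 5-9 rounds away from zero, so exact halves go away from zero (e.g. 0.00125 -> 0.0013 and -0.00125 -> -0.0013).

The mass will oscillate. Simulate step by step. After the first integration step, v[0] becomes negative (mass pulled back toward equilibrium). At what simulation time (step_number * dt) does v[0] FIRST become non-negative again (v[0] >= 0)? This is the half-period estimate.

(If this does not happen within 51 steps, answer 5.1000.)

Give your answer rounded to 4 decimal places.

Step 0: x=[10.3000] v=[0.0000]
Step 1: x=[10.2336] v=[-0.6643]
Step 2: x=[10.1022] v=[-1.3144]
Step 3: x=[9.9086] v=[-1.9363]
Step 4: x=[9.6569] v=[-2.5167]
Step 5: x=[9.3526] v=[-3.0432]
Step 6: x=[9.0022] v=[-3.5045]
Step 7: x=[8.6131] v=[-3.8907]
Step 8: x=[8.1938] v=[-4.1935]
Step 9: x=[7.7532] v=[-4.4065]
Step 10: x=[7.3007] v=[-4.5250]
Step 11: x=[6.8460] v=[-4.5466]
Step 12: x=[6.3989] v=[-4.4707]
Step 13: x=[5.9690] v=[-4.2990]
Step 14: x=[5.5655] v=[-4.0352]
Step 15: x=[5.1970] v=[-3.6850]
Step 16: x=[4.8714] v=[-3.2558]
Step 17: x=[4.5957] v=[-2.7568]
Step 18: x=[4.3758] v=[-2.1987]
Step 19: x=[4.2165] v=[-1.5935]
Step 20: x=[4.1211] v=[-0.9542]
Step 21: x=[4.0917] v=[-0.2944]
Step 22: x=[4.1289] v=[0.3717]
First v>=0 after going negative at step 22, time=2.2000

Answer: 2.2000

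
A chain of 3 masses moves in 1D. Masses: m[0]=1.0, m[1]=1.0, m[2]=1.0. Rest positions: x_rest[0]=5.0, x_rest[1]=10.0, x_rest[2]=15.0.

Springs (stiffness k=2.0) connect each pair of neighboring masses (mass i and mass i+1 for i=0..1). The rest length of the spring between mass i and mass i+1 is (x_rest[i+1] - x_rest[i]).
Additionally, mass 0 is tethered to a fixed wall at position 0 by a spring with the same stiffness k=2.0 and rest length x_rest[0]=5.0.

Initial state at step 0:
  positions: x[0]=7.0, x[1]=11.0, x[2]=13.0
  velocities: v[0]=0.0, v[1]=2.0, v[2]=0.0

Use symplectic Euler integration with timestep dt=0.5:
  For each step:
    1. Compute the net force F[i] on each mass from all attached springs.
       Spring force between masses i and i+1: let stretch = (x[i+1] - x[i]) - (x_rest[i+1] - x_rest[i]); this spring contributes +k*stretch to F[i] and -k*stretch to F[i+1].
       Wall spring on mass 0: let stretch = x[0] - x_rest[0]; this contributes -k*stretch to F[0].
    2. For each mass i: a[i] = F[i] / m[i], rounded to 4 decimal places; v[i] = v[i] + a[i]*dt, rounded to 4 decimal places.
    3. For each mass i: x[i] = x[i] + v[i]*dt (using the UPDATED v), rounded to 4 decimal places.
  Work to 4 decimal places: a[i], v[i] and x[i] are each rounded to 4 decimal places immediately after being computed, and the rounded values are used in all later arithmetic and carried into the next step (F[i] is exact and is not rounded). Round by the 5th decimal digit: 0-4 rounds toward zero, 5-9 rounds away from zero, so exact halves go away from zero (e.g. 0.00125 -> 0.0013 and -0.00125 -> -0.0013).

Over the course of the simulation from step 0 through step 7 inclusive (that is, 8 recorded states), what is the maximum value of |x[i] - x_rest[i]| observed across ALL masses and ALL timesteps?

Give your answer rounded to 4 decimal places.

Step 0: x=[7.0000 11.0000 13.0000] v=[0.0000 2.0000 0.0000]
Step 1: x=[5.5000 11.0000 14.5000] v=[-3.0000 0.0000 3.0000]
Step 2: x=[4.0000 10.0000 16.7500] v=[-3.0000 -2.0000 4.5000]
Step 3: x=[3.5000 9.3750 18.1250] v=[-1.0000 -1.2500 2.7500]
Step 4: x=[4.1875 10.1875 17.6250] v=[1.3750 1.6250 -1.0000]
Step 5: x=[5.7813 11.7188 15.9063] v=[3.1875 3.0625 -3.4375]
Step 6: x=[7.4532 12.3751 14.5938] v=[3.3437 1.3125 -2.6250]
Step 7: x=[7.8594 11.6798 14.6720] v=[0.8124 -1.3907 0.1563]
Max displacement = 3.1250

Answer: 3.1250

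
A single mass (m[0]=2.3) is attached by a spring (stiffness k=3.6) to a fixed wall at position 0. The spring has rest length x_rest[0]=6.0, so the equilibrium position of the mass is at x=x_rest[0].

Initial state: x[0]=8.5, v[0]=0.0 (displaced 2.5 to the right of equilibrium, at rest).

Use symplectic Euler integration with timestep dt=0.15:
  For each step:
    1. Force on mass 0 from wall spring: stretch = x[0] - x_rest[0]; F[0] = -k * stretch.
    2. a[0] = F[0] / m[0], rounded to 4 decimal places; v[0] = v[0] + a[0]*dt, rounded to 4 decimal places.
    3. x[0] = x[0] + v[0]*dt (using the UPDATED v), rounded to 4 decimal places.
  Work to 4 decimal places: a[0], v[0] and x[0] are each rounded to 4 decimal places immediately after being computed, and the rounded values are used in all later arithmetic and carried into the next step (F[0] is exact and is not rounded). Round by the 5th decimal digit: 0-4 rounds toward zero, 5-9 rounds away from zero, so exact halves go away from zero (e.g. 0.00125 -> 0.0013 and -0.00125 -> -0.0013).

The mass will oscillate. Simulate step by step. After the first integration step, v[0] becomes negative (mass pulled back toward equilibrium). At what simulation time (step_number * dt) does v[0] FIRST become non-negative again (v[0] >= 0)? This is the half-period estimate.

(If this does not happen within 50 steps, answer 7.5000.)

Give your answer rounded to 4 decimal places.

Answer: 2.5500

Derivation:
Step 0: x=[8.5000] v=[0.0000]
Step 1: x=[8.4120] v=[-0.5870]
Step 2: x=[8.2390] v=[-1.1533]
Step 3: x=[7.9872] v=[-1.6790]
Step 4: x=[7.6654] v=[-2.1456]
Step 5: x=[7.2849] v=[-2.5366]
Step 6: x=[6.8592] v=[-2.8383]
Step 7: x=[6.4032] v=[-3.0400]
Step 8: x=[5.9330] v=[-3.1347]
Step 9: x=[5.4652] v=[-3.1190]
Step 10: x=[5.0162] v=[-2.9934]
Step 11: x=[4.6018] v=[-2.7624]
Step 12: x=[4.2367] v=[-2.4341]
Step 13: x=[3.9337] v=[-2.0201]
Step 14: x=[3.7035] v=[-1.5350]
Step 15: x=[3.5541] v=[-0.9958]
Step 16: x=[3.4909] v=[-0.4215]
Step 17: x=[3.5160] v=[0.1676]
First v>=0 after going negative at step 17, time=2.5500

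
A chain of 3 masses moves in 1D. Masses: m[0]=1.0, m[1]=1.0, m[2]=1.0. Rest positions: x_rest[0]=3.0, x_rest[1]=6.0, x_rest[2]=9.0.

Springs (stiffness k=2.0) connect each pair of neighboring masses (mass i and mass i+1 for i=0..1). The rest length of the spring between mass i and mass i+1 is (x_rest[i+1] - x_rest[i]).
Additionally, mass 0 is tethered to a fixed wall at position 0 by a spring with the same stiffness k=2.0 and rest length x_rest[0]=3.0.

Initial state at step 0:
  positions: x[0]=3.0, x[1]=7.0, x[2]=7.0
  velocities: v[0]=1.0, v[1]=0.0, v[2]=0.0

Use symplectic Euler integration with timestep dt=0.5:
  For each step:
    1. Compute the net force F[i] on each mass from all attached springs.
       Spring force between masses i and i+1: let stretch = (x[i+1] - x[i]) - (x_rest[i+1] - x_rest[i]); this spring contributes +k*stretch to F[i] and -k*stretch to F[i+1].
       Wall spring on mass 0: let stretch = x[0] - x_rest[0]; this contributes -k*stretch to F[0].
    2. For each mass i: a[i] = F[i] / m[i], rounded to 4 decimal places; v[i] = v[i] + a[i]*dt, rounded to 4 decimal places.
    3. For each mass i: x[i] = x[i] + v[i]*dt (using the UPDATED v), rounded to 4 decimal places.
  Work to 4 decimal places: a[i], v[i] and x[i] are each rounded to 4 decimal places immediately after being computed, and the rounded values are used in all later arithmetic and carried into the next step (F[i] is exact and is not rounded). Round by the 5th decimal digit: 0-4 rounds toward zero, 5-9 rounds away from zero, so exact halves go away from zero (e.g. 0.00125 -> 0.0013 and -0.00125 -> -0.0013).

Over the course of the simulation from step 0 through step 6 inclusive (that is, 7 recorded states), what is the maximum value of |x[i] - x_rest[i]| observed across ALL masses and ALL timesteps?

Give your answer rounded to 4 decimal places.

Step 0: x=[3.0000 7.0000 7.0000] v=[1.0000 0.0000 0.0000]
Step 1: x=[4.0000 5.0000 8.5000] v=[2.0000 -4.0000 3.0000]
Step 2: x=[3.5000 4.2500 9.7500] v=[-1.0000 -1.5000 2.5000]
Step 3: x=[1.6250 5.8750 9.7500] v=[-3.7500 3.2500 0.0000]
Step 4: x=[1.0625 7.3125 9.3125] v=[-1.1250 2.8750 -0.8750]
Step 5: x=[3.0938 6.6250 9.3750] v=[4.0625 -1.3750 0.1250]
Step 6: x=[5.3438 5.5469 9.5625] v=[4.4999 -2.1562 0.3750]
Max displacement = 2.3438

Answer: 2.3438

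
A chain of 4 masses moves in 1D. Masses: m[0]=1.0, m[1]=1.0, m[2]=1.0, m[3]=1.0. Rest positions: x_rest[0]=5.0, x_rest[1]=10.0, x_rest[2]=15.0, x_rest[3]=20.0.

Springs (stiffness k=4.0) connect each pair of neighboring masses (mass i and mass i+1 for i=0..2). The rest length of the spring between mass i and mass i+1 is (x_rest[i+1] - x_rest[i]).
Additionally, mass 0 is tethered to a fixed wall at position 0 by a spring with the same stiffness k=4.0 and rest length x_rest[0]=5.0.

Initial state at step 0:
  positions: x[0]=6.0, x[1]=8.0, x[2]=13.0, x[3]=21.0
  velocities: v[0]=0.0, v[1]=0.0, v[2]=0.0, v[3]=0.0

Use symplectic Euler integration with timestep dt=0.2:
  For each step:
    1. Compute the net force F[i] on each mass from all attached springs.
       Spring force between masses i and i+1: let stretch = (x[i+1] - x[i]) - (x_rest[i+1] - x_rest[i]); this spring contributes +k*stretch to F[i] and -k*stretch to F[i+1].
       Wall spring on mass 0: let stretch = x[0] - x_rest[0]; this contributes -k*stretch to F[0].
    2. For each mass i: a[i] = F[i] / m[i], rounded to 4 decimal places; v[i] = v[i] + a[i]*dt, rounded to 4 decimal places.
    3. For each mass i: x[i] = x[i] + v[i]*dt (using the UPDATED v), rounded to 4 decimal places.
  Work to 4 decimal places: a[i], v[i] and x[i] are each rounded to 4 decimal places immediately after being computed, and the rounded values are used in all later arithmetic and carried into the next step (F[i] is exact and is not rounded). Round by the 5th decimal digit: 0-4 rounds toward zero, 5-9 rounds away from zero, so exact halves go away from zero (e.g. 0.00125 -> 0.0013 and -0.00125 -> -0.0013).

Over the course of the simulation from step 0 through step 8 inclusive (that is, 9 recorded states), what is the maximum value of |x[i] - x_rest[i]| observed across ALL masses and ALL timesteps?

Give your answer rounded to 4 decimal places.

Answer: 2.0686

Derivation:
Step 0: x=[6.0000 8.0000 13.0000 21.0000] v=[0.0000 0.0000 0.0000 0.0000]
Step 1: x=[5.3600 8.4800 13.4800 20.5200] v=[-3.2000 2.4000 2.4000 -2.4000]
Step 2: x=[4.3616 9.2608 14.2864 19.7136] v=[-4.9920 3.9040 4.0320 -4.0320]
Step 3: x=[3.4492 10.0618 15.1571 18.8388] v=[-4.5619 4.0051 4.3533 -4.3738]
Step 4: x=[3.0430 10.6201 15.8016 18.1750] v=[-2.0312 2.7913 3.2224 -3.3192]
Step 5: x=[3.3622 10.7951 15.9968 17.9314] v=[1.5961 0.8748 0.9759 -1.2179]
Step 6: x=[4.3327 10.6131 15.6692 18.1783] v=[4.8527 -0.9102 -1.6378 1.2344]
Step 7: x=[5.6149 10.2352 14.9341 18.8237] v=[6.4109 -1.8896 -3.6754 3.2271]
Step 8: x=[6.7379 9.8699 14.0695 19.6468] v=[5.6152 -1.8267 -4.3228 4.1154]
Max displacement = 2.0686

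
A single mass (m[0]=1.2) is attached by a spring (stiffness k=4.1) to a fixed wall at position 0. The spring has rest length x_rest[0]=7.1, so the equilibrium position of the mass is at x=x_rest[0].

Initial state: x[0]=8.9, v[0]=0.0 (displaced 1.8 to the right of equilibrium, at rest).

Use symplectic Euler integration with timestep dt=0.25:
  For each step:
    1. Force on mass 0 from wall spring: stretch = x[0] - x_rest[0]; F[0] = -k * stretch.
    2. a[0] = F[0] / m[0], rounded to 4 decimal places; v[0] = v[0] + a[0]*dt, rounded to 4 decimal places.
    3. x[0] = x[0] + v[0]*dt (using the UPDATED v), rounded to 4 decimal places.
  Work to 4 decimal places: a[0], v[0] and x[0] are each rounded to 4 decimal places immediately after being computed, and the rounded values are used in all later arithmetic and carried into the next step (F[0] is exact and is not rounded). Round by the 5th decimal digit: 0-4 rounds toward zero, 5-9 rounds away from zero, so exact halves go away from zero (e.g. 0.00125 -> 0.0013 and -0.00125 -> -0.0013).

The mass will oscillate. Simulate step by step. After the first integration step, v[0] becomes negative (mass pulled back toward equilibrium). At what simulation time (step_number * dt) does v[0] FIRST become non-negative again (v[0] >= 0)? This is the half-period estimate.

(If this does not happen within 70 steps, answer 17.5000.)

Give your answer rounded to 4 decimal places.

Answer: 1.7500

Derivation:
Step 0: x=[8.9000] v=[0.0000]
Step 1: x=[8.5156] v=[-1.5375]
Step 2: x=[7.8289] v=[-2.7467]
Step 3: x=[6.9866] v=[-3.3693]
Step 4: x=[6.1685] v=[-3.2724]
Step 5: x=[5.5493] v=[-2.4768]
Step 6: x=[5.2612] v=[-1.1523]
Step 7: x=[5.3658] v=[0.4184]
First v>=0 after going negative at step 7, time=1.7500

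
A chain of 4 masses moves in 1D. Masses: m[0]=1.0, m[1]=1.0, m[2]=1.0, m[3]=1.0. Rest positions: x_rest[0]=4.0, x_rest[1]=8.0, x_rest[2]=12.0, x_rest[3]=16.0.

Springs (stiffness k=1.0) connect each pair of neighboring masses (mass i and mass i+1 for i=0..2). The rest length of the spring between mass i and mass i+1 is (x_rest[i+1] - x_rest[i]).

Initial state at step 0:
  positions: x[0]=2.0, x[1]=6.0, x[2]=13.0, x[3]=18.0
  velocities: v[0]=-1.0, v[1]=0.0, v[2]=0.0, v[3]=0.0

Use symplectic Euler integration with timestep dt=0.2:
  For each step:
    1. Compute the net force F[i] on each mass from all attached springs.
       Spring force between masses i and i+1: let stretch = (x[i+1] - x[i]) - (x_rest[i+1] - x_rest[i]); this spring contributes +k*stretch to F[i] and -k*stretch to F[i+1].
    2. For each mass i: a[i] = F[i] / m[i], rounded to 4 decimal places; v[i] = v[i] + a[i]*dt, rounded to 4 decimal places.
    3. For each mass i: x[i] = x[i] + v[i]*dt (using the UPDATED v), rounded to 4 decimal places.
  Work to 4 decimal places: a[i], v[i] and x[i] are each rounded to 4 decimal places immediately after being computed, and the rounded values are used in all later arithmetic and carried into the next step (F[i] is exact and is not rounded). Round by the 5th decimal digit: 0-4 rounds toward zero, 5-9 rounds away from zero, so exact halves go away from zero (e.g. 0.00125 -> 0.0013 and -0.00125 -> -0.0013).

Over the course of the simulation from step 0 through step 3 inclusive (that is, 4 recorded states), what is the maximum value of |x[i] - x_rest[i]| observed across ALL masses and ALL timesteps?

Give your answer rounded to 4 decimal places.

Step 0: x=[2.0000 6.0000 13.0000 18.0000] v=[-1.0000 0.0000 0.0000 0.0000]
Step 1: x=[1.8000 6.1200 12.9200 17.9600] v=[-1.0000 0.6000 -0.4000 -0.2000]
Step 2: x=[1.6128 6.3392 12.7696 17.8784] v=[-0.9360 1.0960 -0.7520 -0.4080]
Step 3: x=[1.4547 6.6266 12.5663 17.7524] v=[-0.7907 1.4368 -1.0163 -0.6298]
Max displacement = 2.5453

Answer: 2.5453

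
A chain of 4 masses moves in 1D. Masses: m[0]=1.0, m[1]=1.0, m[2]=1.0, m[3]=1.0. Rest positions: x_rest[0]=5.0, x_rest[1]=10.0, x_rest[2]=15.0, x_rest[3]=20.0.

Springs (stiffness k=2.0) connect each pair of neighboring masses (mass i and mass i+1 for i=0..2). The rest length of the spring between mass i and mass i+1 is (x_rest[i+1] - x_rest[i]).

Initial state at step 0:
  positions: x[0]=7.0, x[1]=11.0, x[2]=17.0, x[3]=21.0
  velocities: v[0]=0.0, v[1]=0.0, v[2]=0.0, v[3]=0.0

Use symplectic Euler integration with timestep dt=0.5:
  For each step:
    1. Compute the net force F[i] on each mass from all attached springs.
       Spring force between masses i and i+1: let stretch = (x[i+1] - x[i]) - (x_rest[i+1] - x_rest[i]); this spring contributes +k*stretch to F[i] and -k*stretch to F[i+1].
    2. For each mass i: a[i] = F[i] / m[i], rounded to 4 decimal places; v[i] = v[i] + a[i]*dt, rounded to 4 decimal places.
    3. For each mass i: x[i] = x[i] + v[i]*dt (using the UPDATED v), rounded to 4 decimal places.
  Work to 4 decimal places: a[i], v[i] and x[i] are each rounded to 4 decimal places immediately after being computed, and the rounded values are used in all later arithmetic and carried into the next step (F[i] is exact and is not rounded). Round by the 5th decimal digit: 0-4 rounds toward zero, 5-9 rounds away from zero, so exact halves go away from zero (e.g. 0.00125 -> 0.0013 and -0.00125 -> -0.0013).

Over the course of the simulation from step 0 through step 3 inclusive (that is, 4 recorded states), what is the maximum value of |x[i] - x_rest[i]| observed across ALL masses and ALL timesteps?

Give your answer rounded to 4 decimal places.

Answer: 2.2500

Derivation:
Step 0: x=[7.0000 11.0000 17.0000 21.0000] v=[0.0000 0.0000 0.0000 0.0000]
Step 1: x=[6.5000 12.0000 16.0000 21.5000] v=[-1.0000 2.0000 -2.0000 1.0000]
Step 2: x=[6.2500 12.2500 15.7500 21.7500] v=[-0.5000 0.5000 -0.5000 0.5000]
Step 3: x=[6.5000 11.2500 16.7500 21.5000] v=[0.5000 -2.0000 2.0000 -0.5000]
Max displacement = 2.2500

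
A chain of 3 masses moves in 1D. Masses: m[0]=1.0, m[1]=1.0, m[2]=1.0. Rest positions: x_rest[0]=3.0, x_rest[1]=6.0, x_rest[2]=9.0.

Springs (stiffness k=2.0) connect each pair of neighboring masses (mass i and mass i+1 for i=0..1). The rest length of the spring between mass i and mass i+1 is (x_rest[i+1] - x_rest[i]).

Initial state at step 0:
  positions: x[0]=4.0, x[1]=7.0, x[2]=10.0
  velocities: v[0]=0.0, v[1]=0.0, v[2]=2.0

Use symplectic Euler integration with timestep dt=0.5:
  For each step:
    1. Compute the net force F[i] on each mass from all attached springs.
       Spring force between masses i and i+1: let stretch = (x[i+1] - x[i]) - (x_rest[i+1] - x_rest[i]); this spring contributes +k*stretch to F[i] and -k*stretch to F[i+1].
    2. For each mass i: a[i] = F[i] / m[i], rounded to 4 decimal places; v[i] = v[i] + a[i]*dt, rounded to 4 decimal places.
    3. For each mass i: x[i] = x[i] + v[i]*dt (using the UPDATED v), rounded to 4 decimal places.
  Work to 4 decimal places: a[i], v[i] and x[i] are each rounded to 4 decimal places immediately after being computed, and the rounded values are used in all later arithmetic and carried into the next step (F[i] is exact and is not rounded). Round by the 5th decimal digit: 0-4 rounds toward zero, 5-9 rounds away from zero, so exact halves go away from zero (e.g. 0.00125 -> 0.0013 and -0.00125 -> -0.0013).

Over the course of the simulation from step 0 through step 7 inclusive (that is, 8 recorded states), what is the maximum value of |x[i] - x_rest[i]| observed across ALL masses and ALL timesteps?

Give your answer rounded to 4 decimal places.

Step 0: x=[4.0000 7.0000 10.0000] v=[0.0000 0.0000 2.0000]
Step 1: x=[4.0000 7.0000 11.0000] v=[0.0000 0.0000 2.0000]
Step 2: x=[4.0000 7.5000 11.5000] v=[0.0000 1.0000 1.0000]
Step 3: x=[4.2500 8.2500 11.5000] v=[0.5000 1.5000 0.0000]
Step 4: x=[5.0000 8.6250 11.3750] v=[1.5000 0.7500 -0.2500]
Step 5: x=[6.0625 8.5625 11.3750] v=[2.1250 -0.1250 0.0000]
Step 6: x=[6.8750 8.6563 11.4688] v=[1.6250 0.1875 0.1875]
Step 7: x=[7.0782 9.2657 11.6563] v=[0.4063 1.2187 0.3750]
Max displacement = 4.0782

Answer: 4.0782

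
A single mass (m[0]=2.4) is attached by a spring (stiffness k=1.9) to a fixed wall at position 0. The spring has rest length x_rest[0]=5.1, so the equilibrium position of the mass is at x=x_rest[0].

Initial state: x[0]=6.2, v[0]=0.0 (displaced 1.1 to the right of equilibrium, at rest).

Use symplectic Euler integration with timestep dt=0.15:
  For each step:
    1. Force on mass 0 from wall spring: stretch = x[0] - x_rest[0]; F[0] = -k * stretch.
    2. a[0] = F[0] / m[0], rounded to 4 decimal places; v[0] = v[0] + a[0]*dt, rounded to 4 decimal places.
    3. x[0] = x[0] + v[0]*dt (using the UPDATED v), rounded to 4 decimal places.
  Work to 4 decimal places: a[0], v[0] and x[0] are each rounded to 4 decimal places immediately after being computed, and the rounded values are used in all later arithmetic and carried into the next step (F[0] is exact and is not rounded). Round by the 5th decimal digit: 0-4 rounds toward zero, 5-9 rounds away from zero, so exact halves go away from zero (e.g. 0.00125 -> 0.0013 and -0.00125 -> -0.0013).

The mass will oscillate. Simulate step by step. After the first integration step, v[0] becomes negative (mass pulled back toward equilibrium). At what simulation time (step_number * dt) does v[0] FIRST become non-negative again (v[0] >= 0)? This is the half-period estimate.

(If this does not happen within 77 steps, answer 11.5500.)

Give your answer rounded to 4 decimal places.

Answer: 3.6000

Derivation:
Step 0: x=[6.2000] v=[0.0000]
Step 1: x=[6.1804] v=[-0.1306]
Step 2: x=[6.1416] v=[-0.2589]
Step 3: x=[6.0842] v=[-0.3826]
Step 4: x=[6.0093] v=[-0.4995]
Step 5: x=[5.9182] v=[-0.6075]
Step 6: x=[5.8125] v=[-0.7047]
Step 7: x=[5.6941] v=[-0.7893]
Step 8: x=[5.5651] v=[-0.8598]
Step 9: x=[5.4279] v=[-0.9150]
Step 10: x=[5.2848] v=[-0.9539]
Step 11: x=[5.1384] v=[-0.9758]
Step 12: x=[4.9913] v=[-0.9804]
Step 13: x=[4.8462] v=[-0.9675]
Step 14: x=[4.7056] v=[-0.9374]
Step 15: x=[4.5720] v=[-0.8906]
Step 16: x=[4.4478] v=[-0.8279]
Step 17: x=[4.3352] v=[-0.7505]
Step 18: x=[4.2362] v=[-0.6597]
Step 19: x=[4.1526] v=[-0.5571]
Step 20: x=[4.0859] v=[-0.4446]
Step 21: x=[4.0373] v=[-0.3242]
Step 22: x=[4.0076] v=[-0.1980]
Step 23: x=[3.9974] v=[-0.0683]
Step 24: x=[4.0068] v=[0.0626]
First v>=0 after going negative at step 24, time=3.6000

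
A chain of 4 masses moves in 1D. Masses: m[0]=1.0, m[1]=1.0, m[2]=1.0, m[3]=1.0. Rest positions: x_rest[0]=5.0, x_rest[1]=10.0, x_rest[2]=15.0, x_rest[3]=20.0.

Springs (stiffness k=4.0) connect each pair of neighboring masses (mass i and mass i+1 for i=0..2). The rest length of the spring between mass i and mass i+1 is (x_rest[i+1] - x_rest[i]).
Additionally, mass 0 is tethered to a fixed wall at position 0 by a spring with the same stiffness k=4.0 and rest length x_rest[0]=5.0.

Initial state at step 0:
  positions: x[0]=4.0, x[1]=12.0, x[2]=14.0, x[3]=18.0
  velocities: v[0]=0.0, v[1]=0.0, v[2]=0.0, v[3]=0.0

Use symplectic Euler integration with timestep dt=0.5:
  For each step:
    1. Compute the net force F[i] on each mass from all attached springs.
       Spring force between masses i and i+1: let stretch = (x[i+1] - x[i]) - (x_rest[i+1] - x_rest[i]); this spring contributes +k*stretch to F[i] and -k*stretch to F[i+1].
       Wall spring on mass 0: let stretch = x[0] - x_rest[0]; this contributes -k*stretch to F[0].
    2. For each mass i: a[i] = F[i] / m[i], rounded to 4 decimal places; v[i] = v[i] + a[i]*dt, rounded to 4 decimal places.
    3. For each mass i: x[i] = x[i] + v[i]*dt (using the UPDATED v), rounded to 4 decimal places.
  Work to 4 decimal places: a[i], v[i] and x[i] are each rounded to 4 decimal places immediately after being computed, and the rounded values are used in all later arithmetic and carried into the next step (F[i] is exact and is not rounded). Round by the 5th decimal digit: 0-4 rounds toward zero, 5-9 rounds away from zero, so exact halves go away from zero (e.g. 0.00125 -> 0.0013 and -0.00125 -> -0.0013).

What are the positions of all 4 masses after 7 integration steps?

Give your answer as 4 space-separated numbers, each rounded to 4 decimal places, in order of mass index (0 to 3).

Step 0: x=[4.0000 12.0000 14.0000 18.0000] v=[0.0000 0.0000 0.0000 0.0000]
Step 1: x=[8.0000 6.0000 16.0000 19.0000] v=[8.0000 -12.0000 4.0000 2.0000]
Step 2: x=[2.0000 12.0000 11.0000 22.0000] v=[-12.0000 12.0000 -10.0000 6.0000]
Step 3: x=[4.0000 7.0000 18.0000 19.0000] v=[4.0000 -10.0000 14.0000 -6.0000]
Step 4: x=[5.0000 10.0000 15.0000 20.0000] v=[2.0000 6.0000 -6.0000 2.0000]
Step 5: x=[6.0000 13.0000 12.0000 21.0000] v=[2.0000 6.0000 -6.0000 2.0000]
Step 6: x=[8.0000 8.0000 19.0000 18.0000] v=[4.0000 -10.0000 14.0000 -6.0000]
Step 7: x=[2.0000 14.0000 14.0000 21.0000] v=[-12.0000 12.0000 -10.0000 6.0000]

Answer: 2.0000 14.0000 14.0000 21.0000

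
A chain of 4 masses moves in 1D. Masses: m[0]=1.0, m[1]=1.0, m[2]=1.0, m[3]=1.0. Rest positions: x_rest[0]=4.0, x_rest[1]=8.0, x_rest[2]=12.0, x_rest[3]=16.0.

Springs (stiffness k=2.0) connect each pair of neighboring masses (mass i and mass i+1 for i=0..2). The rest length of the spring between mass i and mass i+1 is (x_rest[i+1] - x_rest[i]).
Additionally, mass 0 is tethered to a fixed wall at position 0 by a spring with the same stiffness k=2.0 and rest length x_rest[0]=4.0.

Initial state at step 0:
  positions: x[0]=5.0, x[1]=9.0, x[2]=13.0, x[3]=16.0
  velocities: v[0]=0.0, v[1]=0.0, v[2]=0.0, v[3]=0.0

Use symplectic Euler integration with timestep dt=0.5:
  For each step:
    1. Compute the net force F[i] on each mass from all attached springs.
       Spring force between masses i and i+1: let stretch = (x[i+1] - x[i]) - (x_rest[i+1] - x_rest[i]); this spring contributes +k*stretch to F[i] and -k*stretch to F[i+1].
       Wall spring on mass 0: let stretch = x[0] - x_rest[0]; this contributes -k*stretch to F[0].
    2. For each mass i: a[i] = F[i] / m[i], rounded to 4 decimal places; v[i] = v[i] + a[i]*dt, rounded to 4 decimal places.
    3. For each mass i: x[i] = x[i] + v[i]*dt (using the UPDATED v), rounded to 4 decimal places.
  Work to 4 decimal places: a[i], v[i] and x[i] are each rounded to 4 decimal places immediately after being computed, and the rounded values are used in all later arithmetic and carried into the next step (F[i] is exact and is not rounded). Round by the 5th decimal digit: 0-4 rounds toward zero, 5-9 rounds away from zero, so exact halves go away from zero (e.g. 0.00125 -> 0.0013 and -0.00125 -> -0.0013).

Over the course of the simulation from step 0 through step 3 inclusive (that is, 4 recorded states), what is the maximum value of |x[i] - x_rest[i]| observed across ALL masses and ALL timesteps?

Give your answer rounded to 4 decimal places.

Answer: 1.1250

Derivation:
Step 0: x=[5.0000 9.0000 13.0000 16.0000] v=[0.0000 0.0000 0.0000 0.0000]
Step 1: x=[4.5000 9.0000 12.5000 16.5000] v=[-1.0000 0.0000 -1.0000 1.0000]
Step 2: x=[4.0000 8.5000 12.2500 17.0000] v=[-1.0000 -1.0000 -0.5000 1.0000]
Step 3: x=[3.7500 7.6250 12.5000 17.1250] v=[-0.5000 -1.7500 0.5000 0.2500]
Max displacement = 1.1250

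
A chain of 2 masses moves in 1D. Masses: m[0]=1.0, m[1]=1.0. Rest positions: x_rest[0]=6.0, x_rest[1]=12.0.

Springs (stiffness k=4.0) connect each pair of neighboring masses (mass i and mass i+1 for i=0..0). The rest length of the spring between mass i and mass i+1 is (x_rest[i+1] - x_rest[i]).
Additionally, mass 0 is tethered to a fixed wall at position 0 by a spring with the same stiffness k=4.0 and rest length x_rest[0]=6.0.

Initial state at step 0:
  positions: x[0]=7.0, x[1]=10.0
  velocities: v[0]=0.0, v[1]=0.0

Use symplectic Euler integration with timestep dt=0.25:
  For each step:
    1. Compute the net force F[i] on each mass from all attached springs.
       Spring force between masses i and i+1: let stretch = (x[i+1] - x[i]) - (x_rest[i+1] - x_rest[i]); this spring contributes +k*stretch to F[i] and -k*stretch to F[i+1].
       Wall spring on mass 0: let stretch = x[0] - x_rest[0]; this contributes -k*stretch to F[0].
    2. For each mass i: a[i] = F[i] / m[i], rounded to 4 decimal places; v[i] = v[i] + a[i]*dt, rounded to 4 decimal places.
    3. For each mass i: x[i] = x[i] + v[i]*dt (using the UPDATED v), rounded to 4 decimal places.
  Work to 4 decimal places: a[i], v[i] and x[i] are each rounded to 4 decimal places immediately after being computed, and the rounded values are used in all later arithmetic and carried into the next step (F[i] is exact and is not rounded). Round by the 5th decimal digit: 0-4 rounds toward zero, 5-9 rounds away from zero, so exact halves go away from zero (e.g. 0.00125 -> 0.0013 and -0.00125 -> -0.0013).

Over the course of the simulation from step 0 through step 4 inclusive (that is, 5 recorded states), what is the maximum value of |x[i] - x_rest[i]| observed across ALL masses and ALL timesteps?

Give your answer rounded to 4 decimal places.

Step 0: x=[7.0000 10.0000] v=[0.0000 0.0000]
Step 1: x=[6.0000 10.7500] v=[-4.0000 3.0000]
Step 2: x=[4.6875 11.8125] v=[-5.2500 4.2500]
Step 3: x=[3.9844 12.5938] v=[-2.8125 3.1250]
Step 4: x=[4.4375 12.7227] v=[1.8125 0.5156]
Max displacement = 2.0156

Answer: 2.0156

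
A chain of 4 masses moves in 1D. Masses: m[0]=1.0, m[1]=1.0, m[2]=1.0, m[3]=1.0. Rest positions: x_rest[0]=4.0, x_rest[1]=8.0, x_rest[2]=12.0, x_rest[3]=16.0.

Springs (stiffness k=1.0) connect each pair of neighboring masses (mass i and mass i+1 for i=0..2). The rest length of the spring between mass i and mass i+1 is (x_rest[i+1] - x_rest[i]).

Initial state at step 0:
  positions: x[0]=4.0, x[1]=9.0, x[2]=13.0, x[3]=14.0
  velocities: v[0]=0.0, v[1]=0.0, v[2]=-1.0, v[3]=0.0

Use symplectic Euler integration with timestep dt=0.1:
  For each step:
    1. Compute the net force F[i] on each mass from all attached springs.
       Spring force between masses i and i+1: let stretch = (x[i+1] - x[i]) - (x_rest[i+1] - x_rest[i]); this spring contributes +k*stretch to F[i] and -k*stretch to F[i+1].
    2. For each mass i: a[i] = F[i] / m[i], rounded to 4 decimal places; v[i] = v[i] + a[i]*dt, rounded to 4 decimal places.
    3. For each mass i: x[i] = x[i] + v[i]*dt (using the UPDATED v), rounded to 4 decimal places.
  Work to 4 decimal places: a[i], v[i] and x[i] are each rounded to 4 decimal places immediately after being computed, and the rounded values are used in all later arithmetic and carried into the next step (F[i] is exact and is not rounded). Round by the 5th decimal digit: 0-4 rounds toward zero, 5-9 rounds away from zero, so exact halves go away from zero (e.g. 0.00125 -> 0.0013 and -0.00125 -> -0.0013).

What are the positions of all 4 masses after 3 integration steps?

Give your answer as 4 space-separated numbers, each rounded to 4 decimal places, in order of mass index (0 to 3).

Answer: 4.0590 8.9361 12.5319 14.1730

Derivation:
Step 0: x=[4.0000 9.0000 13.0000 14.0000] v=[0.0000 0.0000 -1.0000 0.0000]
Step 1: x=[4.0100 8.9900 12.8700 14.0300] v=[0.1000 -0.1000 -1.3000 0.3000]
Step 2: x=[4.0298 8.9690 12.7128 14.0884] v=[0.1980 -0.2100 -1.5720 0.5840]
Step 3: x=[4.0590 8.9361 12.5319 14.1730] v=[0.2919 -0.3295 -1.8088 0.8464]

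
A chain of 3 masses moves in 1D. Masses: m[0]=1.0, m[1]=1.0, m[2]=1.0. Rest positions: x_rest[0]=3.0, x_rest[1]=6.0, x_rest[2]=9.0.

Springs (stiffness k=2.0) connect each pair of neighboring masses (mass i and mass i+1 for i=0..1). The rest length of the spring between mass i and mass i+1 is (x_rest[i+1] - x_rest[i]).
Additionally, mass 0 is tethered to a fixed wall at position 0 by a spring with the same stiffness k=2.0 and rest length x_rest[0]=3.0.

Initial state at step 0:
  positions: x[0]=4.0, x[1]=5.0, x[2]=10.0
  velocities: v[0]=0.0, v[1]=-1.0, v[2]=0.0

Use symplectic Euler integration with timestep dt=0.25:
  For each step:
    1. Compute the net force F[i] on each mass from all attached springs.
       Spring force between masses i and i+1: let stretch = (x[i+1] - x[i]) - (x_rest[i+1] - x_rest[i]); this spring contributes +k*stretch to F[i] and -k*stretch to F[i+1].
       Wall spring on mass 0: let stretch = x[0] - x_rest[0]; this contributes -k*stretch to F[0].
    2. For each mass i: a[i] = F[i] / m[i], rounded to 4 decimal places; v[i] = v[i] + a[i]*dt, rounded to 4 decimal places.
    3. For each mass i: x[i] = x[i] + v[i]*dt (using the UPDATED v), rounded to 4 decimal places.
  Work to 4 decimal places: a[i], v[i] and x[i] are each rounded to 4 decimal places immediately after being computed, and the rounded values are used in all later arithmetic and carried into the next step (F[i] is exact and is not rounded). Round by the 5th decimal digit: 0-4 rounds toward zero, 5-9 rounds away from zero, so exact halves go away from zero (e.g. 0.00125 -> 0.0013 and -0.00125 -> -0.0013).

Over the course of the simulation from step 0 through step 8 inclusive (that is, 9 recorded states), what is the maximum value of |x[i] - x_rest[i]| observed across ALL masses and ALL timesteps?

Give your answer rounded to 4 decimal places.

Step 0: x=[4.0000 5.0000 10.0000] v=[0.0000 -1.0000 0.0000]
Step 1: x=[3.6250 5.2500 9.7500] v=[-1.5000 1.0000 -1.0000]
Step 2: x=[3.0000 5.8594 9.3125] v=[-2.5000 2.4375 -1.7500]
Step 3: x=[2.3574 6.5430 8.8184] v=[-2.5703 2.7344 -1.9766]
Step 4: x=[1.9434 6.9878 8.4148] v=[-1.6562 1.7793 -1.6143]
Step 5: x=[1.9170 6.9805 8.2079] v=[-0.1057 -0.0294 -0.8278]
Step 6: x=[2.2839 6.4936 8.2225] v=[1.4676 -1.9475 0.0585]
Step 7: x=[2.8915 5.6966 8.3960] v=[2.4305 -3.1879 0.6941]
Step 8: x=[3.4883 4.8864 8.6071] v=[2.3873 -3.2408 0.8444]
Max displacement = 1.1136

Answer: 1.1136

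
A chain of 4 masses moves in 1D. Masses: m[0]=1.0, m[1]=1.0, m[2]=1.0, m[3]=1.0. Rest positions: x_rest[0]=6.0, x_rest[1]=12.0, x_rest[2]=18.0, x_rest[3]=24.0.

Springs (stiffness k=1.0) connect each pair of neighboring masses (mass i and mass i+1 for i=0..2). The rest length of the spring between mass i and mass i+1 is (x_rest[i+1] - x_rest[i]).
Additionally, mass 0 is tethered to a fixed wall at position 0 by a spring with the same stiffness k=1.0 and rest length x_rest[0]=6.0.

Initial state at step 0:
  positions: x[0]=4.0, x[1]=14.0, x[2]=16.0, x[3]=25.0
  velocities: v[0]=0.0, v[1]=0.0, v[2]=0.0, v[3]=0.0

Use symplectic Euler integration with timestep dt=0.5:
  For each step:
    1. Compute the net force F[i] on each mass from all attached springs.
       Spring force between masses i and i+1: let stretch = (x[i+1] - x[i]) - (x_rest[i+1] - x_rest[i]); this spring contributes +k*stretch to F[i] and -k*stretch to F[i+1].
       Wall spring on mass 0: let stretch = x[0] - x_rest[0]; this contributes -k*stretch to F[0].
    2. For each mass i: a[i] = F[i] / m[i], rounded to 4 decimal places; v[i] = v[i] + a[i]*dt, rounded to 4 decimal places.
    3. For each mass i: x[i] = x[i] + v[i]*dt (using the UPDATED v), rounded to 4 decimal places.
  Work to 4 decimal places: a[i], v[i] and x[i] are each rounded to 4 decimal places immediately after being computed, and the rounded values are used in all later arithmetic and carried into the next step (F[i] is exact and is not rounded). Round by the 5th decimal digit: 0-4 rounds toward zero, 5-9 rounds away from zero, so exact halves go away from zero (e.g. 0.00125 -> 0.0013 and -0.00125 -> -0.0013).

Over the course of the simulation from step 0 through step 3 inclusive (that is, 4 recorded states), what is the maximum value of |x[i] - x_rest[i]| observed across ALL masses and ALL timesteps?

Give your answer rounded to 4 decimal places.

Step 0: x=[4.0000 14.0000 16.0000 25.0000] v=[0.0000 0.0000 0.0000 0.0000]
Step 1: x=[5.5000 12.0000 17.7500 24.2500] v=[3.0000 -4.0000 3.5000 -1.5000]
Step 2: x=[7.2500 9.8125 19.6875 23.3750] v=[3.5000 -4.3750 3.8750 -1.7500]
Step 3: x=[7.8282 9.4531 20.0782 23.0781] v=[1.1563 -0.7188 0.7813 -0.5938]
Max displacement = 2.5469

Answer: 2.5469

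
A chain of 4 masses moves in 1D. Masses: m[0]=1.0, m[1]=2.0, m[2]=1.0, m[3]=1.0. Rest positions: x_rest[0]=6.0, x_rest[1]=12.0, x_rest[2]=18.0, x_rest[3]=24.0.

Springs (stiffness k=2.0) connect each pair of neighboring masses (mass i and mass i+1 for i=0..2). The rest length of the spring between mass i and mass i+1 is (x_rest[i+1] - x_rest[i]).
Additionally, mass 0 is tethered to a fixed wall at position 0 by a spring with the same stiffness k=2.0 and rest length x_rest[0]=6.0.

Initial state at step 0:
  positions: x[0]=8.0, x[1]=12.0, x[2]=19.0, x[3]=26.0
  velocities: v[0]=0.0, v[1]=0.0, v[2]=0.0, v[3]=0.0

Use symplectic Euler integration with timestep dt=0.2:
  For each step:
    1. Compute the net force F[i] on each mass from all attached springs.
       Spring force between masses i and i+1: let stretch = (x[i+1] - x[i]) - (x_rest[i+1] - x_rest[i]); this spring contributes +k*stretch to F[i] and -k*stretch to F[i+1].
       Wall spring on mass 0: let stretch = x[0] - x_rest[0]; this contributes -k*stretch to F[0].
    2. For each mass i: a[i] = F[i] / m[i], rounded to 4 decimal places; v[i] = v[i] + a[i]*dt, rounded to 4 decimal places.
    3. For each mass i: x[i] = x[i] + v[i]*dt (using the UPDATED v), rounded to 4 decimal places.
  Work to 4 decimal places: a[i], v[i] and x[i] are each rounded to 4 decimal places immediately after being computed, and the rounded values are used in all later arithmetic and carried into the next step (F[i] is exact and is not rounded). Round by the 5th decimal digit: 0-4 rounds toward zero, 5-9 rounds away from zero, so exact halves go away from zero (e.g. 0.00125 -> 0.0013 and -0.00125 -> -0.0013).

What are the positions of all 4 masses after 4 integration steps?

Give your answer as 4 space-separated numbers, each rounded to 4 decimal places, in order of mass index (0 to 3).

Step 0: x=[8.0000 12.0000 19.0000 26.0000] v=[0.0000 0.0000 0.0000 0.0000]
Step 1: x=[7.6800 12.1200 19.0000 25.9200] v=[-1.6000 0.6000 0.0000 -0.4000]
Step 2: x=[7.1008 12.3376 19.0032 25.7664] v=[-2.8960 1.0880 0.0160 -0.7680]
Step 3: x=[6.3725 12.6124 19.0142 25.5517] v=[-3.6416 1.3738 0.0550 -1.0733]
Step 4: x=[5.6336 12.8936 19.0361 25.2940] v=[-3.6946 1.4062 0.1093 -1.2883]

Answer: 5.6336 12.8936 19.0361 25.2940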